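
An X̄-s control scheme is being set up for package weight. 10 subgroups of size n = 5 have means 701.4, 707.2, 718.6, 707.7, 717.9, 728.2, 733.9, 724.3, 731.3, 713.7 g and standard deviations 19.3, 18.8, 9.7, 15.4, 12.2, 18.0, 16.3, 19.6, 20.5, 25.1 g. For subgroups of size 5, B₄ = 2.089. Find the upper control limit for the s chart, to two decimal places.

s̄ = (19.3 + 18.8 + 9.7 + 15.4 + 12.2 + 18.0 + 16.3 + 19.6 + 20.5 + 25.1) / 10 = 17.4900
UCL_s = B₄·s̄ = 2.089 × 17.4900 = 36.5366

36.54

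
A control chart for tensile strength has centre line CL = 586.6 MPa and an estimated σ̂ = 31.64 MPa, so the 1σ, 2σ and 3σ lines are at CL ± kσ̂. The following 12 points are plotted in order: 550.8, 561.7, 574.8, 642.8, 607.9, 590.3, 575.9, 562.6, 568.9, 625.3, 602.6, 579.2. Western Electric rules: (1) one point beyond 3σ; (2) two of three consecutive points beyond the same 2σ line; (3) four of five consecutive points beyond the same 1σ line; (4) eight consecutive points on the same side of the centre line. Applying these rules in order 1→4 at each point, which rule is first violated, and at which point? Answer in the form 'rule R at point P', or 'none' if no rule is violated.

none

Zone of each point (C = within 1σ̂, B = 1σ̂–2σ̂, A = 2σ̂–3σ̂, * = beyond 3σ̂; sign = side of CL): 1:-B, 2:-C, 3:-C, 4:+B, 5:+C, 6:+C, 7:-C, 8:-C, 9:-C, 10:+B, 11:+C, 12:-C
No rule fires across all 12 points.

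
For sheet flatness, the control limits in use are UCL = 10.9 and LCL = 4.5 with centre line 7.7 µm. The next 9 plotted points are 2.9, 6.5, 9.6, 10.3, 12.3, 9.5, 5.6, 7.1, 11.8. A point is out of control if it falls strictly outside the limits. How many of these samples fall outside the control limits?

3

Compare each point to [4.5, 10.9]: sample 1 = 2.9 < LCL; sample 5 = 12.3 > UCL; sample 9 = 11.8 > UCL.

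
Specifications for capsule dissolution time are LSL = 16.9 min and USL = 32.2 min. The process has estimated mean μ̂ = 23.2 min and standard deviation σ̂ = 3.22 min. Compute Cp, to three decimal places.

Cp = (USL − LSL) / (6σ̂) = (32.2 − 16.9) / (6 × 3.22) = 15.3000 / 19.3200 = 0.7919

0.792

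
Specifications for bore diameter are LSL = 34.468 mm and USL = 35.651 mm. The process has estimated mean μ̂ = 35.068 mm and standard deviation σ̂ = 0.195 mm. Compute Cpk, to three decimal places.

0.997

Cpu = (USL − μ̂) / (3σ̂) = (35.651 − 35.068) / (3 × 0.195) = 0.9966; Cpl = (μ̂ − LSL) / (3σ̂) = (35.068 − 34.468) / (3 × 0.195) = 1.0256; Cpk = min(Cpu, Cpl) = 0.9966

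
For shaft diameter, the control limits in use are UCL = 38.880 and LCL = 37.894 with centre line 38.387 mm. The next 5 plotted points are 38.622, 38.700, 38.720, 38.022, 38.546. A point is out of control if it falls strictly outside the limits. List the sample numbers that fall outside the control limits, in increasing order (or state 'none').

none

All 5 points lie within [37.894, 38.880].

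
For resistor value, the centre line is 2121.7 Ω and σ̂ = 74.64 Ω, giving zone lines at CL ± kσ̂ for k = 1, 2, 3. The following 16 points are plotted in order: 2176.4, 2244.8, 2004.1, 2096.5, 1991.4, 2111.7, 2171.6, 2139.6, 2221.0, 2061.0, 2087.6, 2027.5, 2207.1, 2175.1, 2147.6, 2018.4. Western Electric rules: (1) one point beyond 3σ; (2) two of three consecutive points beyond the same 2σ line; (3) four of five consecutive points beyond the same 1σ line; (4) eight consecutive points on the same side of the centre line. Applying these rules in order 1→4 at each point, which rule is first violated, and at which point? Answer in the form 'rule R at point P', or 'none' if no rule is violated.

Zone of each point (C = within 1σ̂, B = 1σ̂–2σ̂, A = 2σ̂–3σ̂, * = beyond 3σ̂; sign = side of CL): 1:+C, 2:+B, 3:-B, 4:-C, 5:-B, 6:-C, 7:+C, 8:+C, 9:+B, 10:-C, 11:-C, 12:-B, 13:+B, 14:+C, 15:+C, 16:-B
No rule fires across all 16 points.

none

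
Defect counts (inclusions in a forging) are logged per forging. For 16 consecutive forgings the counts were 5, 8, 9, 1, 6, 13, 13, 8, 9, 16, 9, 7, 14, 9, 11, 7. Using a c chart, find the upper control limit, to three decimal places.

18.094

c̄ = (5 + 8 + 9 + 1 + 6 + 13 + 13 + 8 + 9 + 16 + 9 + 7 + 14 + 9 + 11 + 7) / 16 = 145 / 16 = 9.0625
UCL = c̄ + 3√c̄ = 9.0625 + 3 × √9.0625 = 9.0625 + 3 × 3.0104 = 18.0937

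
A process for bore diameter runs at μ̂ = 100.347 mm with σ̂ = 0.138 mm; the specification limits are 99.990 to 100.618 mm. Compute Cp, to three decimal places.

0.758

Cp = (USL − LSL) / (6σ̂) = (100.618 − 99.990) / (6 × 0.138) = 0.6280 / 0.8280 = 0.7585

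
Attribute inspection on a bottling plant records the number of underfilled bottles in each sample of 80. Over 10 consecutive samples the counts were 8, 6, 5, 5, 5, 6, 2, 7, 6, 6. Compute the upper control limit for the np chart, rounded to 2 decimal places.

12.45

p̄ = Σdᵢ / (k·n) = 56 / (10 × 80) = 0.07000
UCL = np̄ + 3·√(np̄(1−p̄)) = 5.6000 + 3 × √(5.6000×0.93000) = 5.6000 + 3 × 2.2821 = 12.4463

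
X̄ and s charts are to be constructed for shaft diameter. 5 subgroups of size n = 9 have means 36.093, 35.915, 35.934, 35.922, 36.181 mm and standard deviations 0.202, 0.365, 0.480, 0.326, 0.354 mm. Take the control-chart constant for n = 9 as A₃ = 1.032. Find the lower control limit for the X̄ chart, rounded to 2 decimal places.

35.65

X̄̄ = (36.093 + 35.915 + 35.934 + 35.922 + 36.181) / 5 = 36.0090
s̄ = (0.202 + 0.365 + 0.480 + 0.326 + 0.354) / 5 = 0.3454
LCL = X̄̄ − A₃·s̄ = 36.0090 − 1.032 × 0.3454 = 35.6525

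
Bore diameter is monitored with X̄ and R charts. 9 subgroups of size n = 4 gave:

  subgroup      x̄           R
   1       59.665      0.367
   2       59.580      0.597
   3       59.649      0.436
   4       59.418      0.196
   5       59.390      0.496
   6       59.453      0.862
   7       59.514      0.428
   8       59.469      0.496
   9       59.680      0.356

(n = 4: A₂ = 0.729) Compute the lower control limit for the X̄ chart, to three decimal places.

X̄̄ = (59.665 + 59.580 + 59.649 + 59.418 + 59.390 + 59.453 + 59.514 + 59.469 + 59.680) / 9 = 535.8180 / 9 = 59.5353
R̄ = (0.367 + 0.597 + 0.436 + 0.196 + 0.496 + 0.862 + 0.428 + 0.496 + 0.356) / 9 = 4.2340 / 9 = 0.4704
LCL = X̄̄ − A₂·R̄ = 59.5353 − 0.729 × 0.4704 = 59.1924

59.192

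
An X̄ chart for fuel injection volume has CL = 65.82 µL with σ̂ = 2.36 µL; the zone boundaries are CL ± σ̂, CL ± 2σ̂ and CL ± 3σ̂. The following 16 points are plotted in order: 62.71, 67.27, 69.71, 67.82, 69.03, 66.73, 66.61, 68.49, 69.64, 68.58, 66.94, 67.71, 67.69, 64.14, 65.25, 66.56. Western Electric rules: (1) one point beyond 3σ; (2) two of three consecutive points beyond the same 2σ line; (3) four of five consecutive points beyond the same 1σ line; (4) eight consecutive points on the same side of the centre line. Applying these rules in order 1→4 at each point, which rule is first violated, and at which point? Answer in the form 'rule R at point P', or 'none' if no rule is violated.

Zone of each point (C = within 1σ̂, B = 1σ̂–2σ̂, A = 2σ̂–3σ̂, * = beyond 3σ̂; sign = side of CL): 1:-B, 2:+C, 3:+B, 4:+C, 5:+B, 6:+C, 7:+C, 8:+B, 9:+B, 10:+B, 11:+C, 12:+C, 13:+C, 14:-C, 15:-C, 16:+C
Rule 4 (eight consecutive points on the same side of the centre line) is satisfied at point 9.

rule 4 at point 9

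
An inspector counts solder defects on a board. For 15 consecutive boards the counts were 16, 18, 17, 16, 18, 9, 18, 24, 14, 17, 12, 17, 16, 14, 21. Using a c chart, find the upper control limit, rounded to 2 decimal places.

c̄ = (16 + 18 + 17 + 16 + 18 + 9 + 18 + 24 + 14 + 17 + 12 + 17 + 16 + 14 + 21) / 15 = 247 / 15 = 16.4667
UCL = c̄ + 3√c̄ = 16.4667 + 3 × √16.4667 = 16.4667 + 3 × 4.0579 = 28.6404

28.64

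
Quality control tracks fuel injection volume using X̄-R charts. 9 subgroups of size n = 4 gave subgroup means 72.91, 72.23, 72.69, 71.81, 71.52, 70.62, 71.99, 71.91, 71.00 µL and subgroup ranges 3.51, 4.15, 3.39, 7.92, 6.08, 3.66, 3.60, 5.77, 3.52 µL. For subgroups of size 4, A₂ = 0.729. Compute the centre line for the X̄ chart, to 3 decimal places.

X̄̄ = (72.91 + 72.23 + 72.69 + 71.81 + 71.52 + 70.62 + 71.99 + 71.91 + 71.00) / 9 = 646.6800 / 9 = 71.8533
CL = X̄̄ = 71.8533

71.853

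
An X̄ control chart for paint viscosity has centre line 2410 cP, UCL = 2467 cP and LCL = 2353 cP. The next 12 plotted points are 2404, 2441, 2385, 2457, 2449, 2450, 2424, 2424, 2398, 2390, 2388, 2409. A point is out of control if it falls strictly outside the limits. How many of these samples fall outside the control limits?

All 12 points lie within [2353, 2467].

0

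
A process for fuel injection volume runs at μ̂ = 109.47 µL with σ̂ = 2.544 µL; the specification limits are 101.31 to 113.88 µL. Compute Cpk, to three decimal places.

0.578

Cpu = (USL − μ̂) / (3σ̂) = (113.88 − 109.47) / (3 × 2.544) = 0.5778; Cpl = (μ̂ − LSL) / (3σ̂) = (109.47 − 101.31) / (3 × 2.544) = 1.0692; Cpk = min(Cpu, Cpl) = 0.5778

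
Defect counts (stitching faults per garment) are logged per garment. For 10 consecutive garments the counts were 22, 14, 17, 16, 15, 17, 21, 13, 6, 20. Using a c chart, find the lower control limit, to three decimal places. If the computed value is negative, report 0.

4.063

c̄ = (22 + 14 + 17 + 16 + 15 + 17 + 21 + 13 + 6 + 20) / 10 = 161 / 10 = 16.1000
LCL = c̄ − 3√c̄ = 16.1000 − 3 × 4.0125 = 4.0626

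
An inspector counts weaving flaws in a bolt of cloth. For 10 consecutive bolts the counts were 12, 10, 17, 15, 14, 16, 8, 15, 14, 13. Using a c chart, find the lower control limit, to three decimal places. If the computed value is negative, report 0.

2.418

c̄ = (12 + 10 + 17 + 15 + 14 + 16 + 8 + 15 + 14 + 13) / 10 = 134 / 10 = 13.4000
LCL = c̄ − 3√c̄ = 13.4000 − 3 × 3.6606 = 2.4182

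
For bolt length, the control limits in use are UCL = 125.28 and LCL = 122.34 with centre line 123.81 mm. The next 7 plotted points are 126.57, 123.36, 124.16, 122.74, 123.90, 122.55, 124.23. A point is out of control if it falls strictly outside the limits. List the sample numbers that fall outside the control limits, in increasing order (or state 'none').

1

Compare each point to [122.34, 125.28]: sample 1 = 126.57 > UCL.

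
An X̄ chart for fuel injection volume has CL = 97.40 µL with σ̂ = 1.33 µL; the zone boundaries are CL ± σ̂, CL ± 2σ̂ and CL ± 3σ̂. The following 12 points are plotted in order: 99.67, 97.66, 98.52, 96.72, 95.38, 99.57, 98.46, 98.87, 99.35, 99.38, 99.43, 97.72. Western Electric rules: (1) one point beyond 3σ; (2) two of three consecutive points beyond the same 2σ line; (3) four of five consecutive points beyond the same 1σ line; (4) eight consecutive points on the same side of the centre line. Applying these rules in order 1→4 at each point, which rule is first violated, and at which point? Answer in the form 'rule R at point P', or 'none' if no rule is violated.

rule 3 at point 10

Zone of each point (C = within 1σ̂, B = 1σ̂–2σ̂, A = 2σ̂–3σ̂, * = beyond 3σ̂; sign = side of CL): 1:+B, 2:+C, 3:+C, 4:-C, 5:-B, 6:+B, 7:+C, 8:+B, 9:+B, 10:+B, 11:+B, 12:+C
Rule 3 (four of five consecutive points beyond the same 1σ limit) is satisfied at point 10.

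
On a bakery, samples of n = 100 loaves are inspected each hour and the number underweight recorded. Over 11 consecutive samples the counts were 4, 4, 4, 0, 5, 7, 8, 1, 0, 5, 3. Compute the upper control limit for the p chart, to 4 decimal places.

0.0941

p̄ = Σdᵢ / (k·n) = 41 / (11 × 100) = 0.03727
UCL = p̄ + 3·√(p̄(1−p̄)/n) = 0.03727 + 3 × √(0.03727×0.96273/100) = 0.03727 + 3 × 0.01894 = 0.09410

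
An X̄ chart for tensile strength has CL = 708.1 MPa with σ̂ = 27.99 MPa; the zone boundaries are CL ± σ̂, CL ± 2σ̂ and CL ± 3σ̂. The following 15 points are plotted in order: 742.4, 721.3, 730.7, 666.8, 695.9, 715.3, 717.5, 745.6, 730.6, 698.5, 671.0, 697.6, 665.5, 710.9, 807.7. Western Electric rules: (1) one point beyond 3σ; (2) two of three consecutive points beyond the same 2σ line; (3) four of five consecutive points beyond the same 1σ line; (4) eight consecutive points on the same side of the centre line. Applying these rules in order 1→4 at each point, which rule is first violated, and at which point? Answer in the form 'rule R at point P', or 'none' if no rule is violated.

Zone of each point (C = within 1σ̂, B = 1σ̂–2σ̂, A = 2σ̂–3σ̂, * = beyond 3σ̂; sign = side of CL): 1:+B, 2:+C, 3:+C, 4:-B, 5:-C, 6:+C, 7:+C, 8:+B, 9:+C, 10:-C, 11:-B, 12:-C, 13:-B, 14:+C, 15:+*
Rule 1 (one point beyond the 3σ limits) is satisfied at point 15.

rule 1 at point 15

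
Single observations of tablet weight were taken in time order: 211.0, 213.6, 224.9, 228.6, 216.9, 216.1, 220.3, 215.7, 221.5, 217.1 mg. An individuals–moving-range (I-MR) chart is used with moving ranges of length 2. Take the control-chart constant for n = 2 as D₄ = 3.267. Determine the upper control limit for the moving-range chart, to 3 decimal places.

Moving ranges: 2.6, 11.3, 3.7, 11.7, 0.8, 4.2, 4.6, 5.8, 4.4; M̄R̄ = 49.1000 / 9 = 5.4556
UCL_MR = D₄·M̄R̄ = 3.267 × 5.4556 = 17.8233

17.823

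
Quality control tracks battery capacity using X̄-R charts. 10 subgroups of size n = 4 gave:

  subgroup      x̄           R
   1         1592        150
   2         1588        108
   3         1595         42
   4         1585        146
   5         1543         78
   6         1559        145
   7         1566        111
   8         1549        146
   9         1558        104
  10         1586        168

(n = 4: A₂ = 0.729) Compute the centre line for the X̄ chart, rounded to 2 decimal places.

X̄̄ = (1592 + 1588 + 1595 + 1585 + 1543 + 1559 + 1566 + 1549 + 1558 + 1586) / 10 = 15721.0000 / 10 = 1572.1000
CL = X̄̄ = 1572.1000

1572.10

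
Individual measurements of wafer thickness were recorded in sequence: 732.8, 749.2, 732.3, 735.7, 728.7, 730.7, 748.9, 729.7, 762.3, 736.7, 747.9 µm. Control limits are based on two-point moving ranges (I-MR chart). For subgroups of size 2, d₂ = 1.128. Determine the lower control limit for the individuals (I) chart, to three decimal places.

X̄ = (732.8 + 749.2 + 732.3 + 735.7 + 728.7 + 730.7 + 748.9 + 729.7 + 762.3 + 736.7 + 747.9) / 11 = 739.5364
Moving ranges: 16.4, 16.9, 3.4, 7.0, 2.0, 18.2, 19.2, 32.6, 25.6, 11.2; M̄R̄ = 152.5000 / 10 = 15.2500
LCL = X̄ − 3·M̄R̄/d₂ = 739.5364 − 3 × 15.2500 / 1.128 = 698.9779

698.978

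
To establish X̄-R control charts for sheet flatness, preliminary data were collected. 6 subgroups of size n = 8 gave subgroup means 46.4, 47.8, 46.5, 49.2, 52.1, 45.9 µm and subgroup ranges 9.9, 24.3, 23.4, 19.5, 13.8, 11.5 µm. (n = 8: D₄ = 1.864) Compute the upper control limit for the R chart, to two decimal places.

31.81

R̄ = (9.9 + 24.3 + 23.4 + 19.5 + 13.8 + 11.5) / 6 = 102.4000 / 6 = 17.0667
UCL_R = D₄·R̄ = 1.864 × 17.0667 = 31.8123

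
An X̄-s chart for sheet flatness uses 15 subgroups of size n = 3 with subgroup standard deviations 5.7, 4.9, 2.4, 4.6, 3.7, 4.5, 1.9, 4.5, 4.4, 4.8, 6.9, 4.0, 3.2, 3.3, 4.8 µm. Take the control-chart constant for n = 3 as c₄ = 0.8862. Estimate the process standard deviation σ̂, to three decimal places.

s̄ = (5.7 + 4.9 + 2.4 + 4.6 + 3.7 + 4.5 + 1.9 + 4.5 + 4.4 + 4.8 + 6.9 + 4.0 + 3.2 + 3.3 + 4.8) / 15 = 4.2400
σ̂ = s̄ / c₄ = 4.2400 / 0.8862 = 4.7845

4.784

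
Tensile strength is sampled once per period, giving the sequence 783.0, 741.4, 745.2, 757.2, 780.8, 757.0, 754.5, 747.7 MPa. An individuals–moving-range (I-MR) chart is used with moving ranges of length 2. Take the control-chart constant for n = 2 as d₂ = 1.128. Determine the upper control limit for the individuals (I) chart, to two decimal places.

X̄ = (783.0 + 741.4 + 745.2 + 757.2 + 780.8 + 757.0 + 754.5 + 747.7) / 8 = 758.3500
Moving ranges: 41.6, 3.8, 12.0, 23.6, 23.8, 2.5, 6.8; M̄R̄ = 114.1000 / 7 = 16.3000
UCL = X̄ + 3·M̄R̄/d₂ = 758.3500 + 3 × 16.3000 / 1.128 = 801.7011

801.70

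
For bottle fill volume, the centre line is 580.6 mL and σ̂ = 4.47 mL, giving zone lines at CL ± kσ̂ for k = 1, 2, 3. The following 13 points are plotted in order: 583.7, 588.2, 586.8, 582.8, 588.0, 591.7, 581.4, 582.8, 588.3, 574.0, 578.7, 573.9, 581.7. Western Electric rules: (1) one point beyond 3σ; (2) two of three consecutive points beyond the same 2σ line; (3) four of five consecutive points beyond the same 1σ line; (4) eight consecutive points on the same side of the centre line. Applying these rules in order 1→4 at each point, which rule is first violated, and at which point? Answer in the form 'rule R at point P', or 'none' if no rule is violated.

Zone of each point (C = within 1σ̂, B = 1σ̂–2σ̂, A = 2σ̂–3σ̂, * = beyond 3σ̂; sign = side of CL): 1:+C, 2:+B, 3:+B, 4:+C, 5:+B, 6:+A, 7:+C, 8:+C, 9:+B, 10:-B, 11:-C, 12:-B, 13:+C
Rule 3 (four of five consecutive points beyond the same 1σ limit) is satisfied at point 6.

rule 3 at point 6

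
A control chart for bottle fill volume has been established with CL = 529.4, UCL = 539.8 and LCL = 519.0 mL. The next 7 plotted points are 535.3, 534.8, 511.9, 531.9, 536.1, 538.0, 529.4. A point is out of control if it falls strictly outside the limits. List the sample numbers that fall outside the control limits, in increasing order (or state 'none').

3

Compare each point to [519.0, 539.8]: sample 3 = 511.9 < LCL.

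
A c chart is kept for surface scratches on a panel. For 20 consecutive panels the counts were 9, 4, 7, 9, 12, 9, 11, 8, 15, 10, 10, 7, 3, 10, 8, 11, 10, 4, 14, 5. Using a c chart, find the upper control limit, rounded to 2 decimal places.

c̄ = (9 + 4 + 7 + 9 + 12 + 9 + 11 + 8 + 15 + 10 + 10 + 7 + 3 + 10 + 8 + 11 + 10 + 4 + 14 + 5) / 20 = 176 / 20 = 8.8000
UCL = c̄ + 3√c̄ = 8.8000 + 3 × √8.8000 = 8.8000 + 3 × 2.9665 = 17.6994

17.70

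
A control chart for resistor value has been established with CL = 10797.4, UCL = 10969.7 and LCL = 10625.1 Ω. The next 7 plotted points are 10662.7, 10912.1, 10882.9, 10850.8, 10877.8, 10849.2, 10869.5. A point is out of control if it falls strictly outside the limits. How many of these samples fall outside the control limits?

All 7 points lie within [10625.1, 10969.7].

0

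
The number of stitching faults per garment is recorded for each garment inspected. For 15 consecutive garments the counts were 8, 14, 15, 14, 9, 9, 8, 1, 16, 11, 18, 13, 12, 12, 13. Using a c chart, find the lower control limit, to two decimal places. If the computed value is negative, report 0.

1.35

c̄ = (8 + 14 + 15 + 14 + 9 + 9 + 8 + 1 + 16 + 11 + 18 + 13 + 12 + 12 + 13) / 15 = 173 / 15 = 11.5333
LCL = c̄ − 3√c̄ = 11.5333 − 3 × 3.3961 = 1.3451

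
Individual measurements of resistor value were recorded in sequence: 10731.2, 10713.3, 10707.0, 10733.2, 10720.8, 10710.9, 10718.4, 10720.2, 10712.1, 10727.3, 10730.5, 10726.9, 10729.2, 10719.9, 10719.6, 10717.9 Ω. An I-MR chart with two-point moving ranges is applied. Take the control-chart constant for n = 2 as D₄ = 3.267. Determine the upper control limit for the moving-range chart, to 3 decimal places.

Moving ranges: 17.9, 6.3, 26.2, 12.4, 9.9, 7.5, 1.8, 8.1, 15.2, 3.2, 3.6, 2.3, 9.3, 0.3, 1.7; M̄R̄ = 125.7000 / 15 = 8.3800
UCL_MR = D₄·M̄R̄ = 3.267 × 8.3800 = 27.3775

27.377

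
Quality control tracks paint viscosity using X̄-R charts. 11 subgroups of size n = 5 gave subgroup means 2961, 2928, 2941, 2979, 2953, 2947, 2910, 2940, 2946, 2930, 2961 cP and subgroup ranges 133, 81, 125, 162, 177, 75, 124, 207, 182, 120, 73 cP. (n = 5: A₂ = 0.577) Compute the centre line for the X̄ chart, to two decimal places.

2945.09

X̄̄ = (2961 + 2928 + 2941 + 2979 + 2953 + 2947 + 2910 + 2940 + 2946 + 2930 + 2961) / 11 = 32396.0000 / 11 = 2945.0909
CL = X̄̄ = 2945.0909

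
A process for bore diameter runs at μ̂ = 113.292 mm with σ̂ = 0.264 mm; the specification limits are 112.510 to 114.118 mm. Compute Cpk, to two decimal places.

0.99

Cpu = (USL − μ̂) / (3σ̂) = (114.118 − 113.292) / (3 × 0.264) = 1.0429; Cpl = (μ̂ − LSL) / (3σ̂) = (113.292 − 112.510) / (3 × 0.264) = 0.9874; Cpk = min(Cpu, Cpl) = 0.9874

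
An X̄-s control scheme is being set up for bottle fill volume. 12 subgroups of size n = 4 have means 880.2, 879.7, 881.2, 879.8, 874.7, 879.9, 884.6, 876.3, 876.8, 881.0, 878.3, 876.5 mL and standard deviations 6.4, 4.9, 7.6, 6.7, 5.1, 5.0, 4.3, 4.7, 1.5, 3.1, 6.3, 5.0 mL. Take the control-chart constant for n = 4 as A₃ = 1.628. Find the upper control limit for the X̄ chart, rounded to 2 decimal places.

887.30

X̄̄ = (880.2 + 879.7 + 881.2 + 879.8 + 874.7 + 879.9 + 884.6 + 876.3 + 876.8 + 881.0 + 878.3 + 876.5) / 12 = 879.0833
s̄ = (6.4 + 4.9 + 7.6 + 6.7 + 5.1 + 5.0 + 4.3 + 4.7 + 1.5 + 3.1 + 6.3 + 5.0) / 12 = 5.0500
UCL = X̄̄ + A₃·s̄ = 879.0833 + 1.628 × 5.0500 = 887.3047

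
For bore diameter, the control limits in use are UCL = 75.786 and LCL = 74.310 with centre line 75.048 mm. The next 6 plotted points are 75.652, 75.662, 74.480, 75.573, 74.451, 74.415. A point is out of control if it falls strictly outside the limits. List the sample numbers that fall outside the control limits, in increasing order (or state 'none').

none

All 6 points lie within [74.310, 75.786].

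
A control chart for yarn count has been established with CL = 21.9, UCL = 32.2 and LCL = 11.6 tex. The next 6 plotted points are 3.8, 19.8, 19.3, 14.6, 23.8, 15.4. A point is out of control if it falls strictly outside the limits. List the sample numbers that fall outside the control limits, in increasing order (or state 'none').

1

Compare each point to [11.6, 32.2]: sample 1 = 3.8 < LCL.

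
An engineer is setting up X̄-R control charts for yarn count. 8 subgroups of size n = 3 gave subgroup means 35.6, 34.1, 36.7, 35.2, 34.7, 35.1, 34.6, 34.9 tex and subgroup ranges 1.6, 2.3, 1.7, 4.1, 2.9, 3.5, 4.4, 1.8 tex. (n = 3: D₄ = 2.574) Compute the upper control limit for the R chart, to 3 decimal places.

7.175

R̄ = (1.6 + 2.3 + 1.7 + 4.1 + 2.9 + 3.5 + 4.4 + 1.8) / 8 = 22.3000 / 8 = 2.7875
UCL_R = D₄·R̄ = 2.574 × 2.7875 = 7.1750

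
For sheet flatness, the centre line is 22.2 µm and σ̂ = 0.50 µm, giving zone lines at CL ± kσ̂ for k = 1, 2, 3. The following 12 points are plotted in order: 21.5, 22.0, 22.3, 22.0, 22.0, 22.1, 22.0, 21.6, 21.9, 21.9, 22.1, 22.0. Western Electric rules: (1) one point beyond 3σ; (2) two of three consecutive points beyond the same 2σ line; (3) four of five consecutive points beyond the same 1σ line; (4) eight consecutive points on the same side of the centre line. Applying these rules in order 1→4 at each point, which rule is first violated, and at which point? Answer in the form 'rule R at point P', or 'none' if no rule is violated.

Zone of each point (C = within 1σ̂, B = 1σ̂–2σ̂, A = 2σ̂–3σ̂, * = beyond 3σ̂; sign = side of CL): 1:-B, 2:-C, 3:+C, 4:-C, 5:-C, 6:-C, 7:-C, 8:-B, 9:-C, 10:-C, 11:-C, 12:-C
Rule 4 (eight consecutive points on the same side of the centre line) is satisfied at point 11.

rule 4 at point 11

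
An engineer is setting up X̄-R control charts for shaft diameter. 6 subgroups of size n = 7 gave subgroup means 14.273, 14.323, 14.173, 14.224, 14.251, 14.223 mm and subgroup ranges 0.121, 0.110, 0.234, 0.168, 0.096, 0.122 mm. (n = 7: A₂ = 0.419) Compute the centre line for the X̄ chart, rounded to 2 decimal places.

X̄̄ = (14.273 + 14.323 + 14.173 + 14.224 + 14.251 + 14.223) / 6 = 85.4670 / 6 = 14.2445
CL = X̄̄ = 14.2445

14.24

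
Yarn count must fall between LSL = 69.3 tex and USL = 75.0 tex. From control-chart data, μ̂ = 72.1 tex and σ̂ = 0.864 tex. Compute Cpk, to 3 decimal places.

1.080

Cpu = (USL − μ̂) / (3σ̂) = (75.0 − 72.1) / (3 × 0.864) = 1.1188; Cpl = (μ̂ − LSL) / (3σ̂) = (72.1 − 69.3) / (3 × 0.864) = 1.0802; Cpk = min(Cpu, Cpl) = 1.0802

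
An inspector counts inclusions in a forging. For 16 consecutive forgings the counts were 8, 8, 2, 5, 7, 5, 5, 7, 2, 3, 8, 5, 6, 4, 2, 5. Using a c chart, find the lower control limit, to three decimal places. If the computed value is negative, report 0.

0.000

c̄ = (8 + 8 + 2 + 5 + 7 + 5 + 5 + 7 + 2 + 3 + 8 + 5 + 6 + 4 + 2 + 5) / 16 = 82 / 16 = 5.1250
LCL = c̄ − 3√c̄ = 5.1250 − 3 × 2.2638 = -1.6665 → 0 (cannot be negative)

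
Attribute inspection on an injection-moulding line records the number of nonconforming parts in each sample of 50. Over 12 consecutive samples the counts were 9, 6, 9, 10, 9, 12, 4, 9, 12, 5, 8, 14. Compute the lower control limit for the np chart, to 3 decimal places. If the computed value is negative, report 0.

0.796

p̄ = Σdᵢ / (k·n) = 107 / (12 × 50) = 0.17833
LCL = np̄ − 3·√(np̄(1−p̄)) = 8.9167 − 3 × 2.7068 = 0.7964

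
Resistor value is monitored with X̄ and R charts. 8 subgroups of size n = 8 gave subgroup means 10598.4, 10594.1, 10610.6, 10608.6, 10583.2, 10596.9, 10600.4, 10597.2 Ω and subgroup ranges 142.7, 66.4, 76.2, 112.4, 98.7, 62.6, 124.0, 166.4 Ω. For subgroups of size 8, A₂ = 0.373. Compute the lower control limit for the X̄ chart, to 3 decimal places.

10559.072

X̄̄ = (10598.4 + 10594.1 + 10610.6 + 10608.6 + 10583.2 + 10596.9 + 10600.4 + 10597.2) / 8 = 84789.4000 / 8 = 10598.6750
R̄ = (142.7 + 66.4 + 76.2 + 112.4 + 98.7 + 62.6 + 124.0 + 166.4) / 8 = 849.4000 / 8 = 106.1750
LCL = X̄̄ − A₂·R̄ = 10598.6750 − 0.373 × 106.1750 = 10559.0717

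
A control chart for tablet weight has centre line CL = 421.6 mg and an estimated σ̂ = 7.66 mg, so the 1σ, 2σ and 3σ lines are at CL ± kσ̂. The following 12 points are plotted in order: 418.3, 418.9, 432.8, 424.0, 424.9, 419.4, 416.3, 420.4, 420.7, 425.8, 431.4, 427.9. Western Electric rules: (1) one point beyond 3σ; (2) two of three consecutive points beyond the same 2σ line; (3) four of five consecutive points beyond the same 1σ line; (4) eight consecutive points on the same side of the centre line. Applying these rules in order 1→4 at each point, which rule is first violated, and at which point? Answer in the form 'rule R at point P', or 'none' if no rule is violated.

none

Zone of each point (C = within 1σ̂, B = 1σ̂–2σ̂, A = 2σ̂–3σ̂, * = beyond 3σ̂; sign = side of CL): 1:-C, 2:-C, 3:+B, 4:+C, 5:+C, 6:-C, 7:-C, 8:-C, 9:-C, 10:+C, 11:+B, 12:+C
No rule fires across all 12 points.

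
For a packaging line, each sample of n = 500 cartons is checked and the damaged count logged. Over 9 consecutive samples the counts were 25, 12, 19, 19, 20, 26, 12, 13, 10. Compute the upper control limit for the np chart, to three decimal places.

29.605

p̄ = Σdᵢ / (k·n) = 156 / (9 × 500) = 0.03467
UCL = np̄ + 3·√(np̄(1−p̄)) = 17.3333 + 3 × √(17.3333×0.96533) = 17.3333 + 3 × 4.0905 = 29.6049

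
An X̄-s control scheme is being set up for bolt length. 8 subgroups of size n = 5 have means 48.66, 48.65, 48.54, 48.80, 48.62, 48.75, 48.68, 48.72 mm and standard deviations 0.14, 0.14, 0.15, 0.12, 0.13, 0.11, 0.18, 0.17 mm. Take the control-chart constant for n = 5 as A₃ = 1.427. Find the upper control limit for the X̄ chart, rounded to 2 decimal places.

X̄̄ = (48.66 + 48.65 + 48.54 + 48.80 + 48.62 + 48.75 + 48.68 + 48.72) / 8 = 48.6775
s̄ = (0.14 + 0.14 + 0.15 + 0.12 + 0.13 + 0.11 + 0.18 + 0.17) / 8 = 0.1425
UCL = X̄̄ + A₃·s̄ = 48.6775 + 1.427 × 0.1425 = 48.8808

48.88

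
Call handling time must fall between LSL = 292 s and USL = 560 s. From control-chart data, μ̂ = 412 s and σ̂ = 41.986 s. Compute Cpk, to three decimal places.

0.953

Cpu = (USL − μ̂) / (3σ̂) = (560 − 412) / (3 × 41.986) = 1.1750; Cpl = (μ̂ − LSL) / (3σ̂) = (412 − 292) / (3 × 41.986) = 0.9527; Cpk = min(Cpu, Cpl) = 0.9527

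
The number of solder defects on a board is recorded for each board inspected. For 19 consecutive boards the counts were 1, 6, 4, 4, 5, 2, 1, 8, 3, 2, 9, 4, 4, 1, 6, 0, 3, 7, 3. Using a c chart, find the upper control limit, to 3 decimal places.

c̄ = (1 + 6 + 4 + 4 + 5 + 2 + 1 + 8 + 3 + 2 + 9 + 4 + 4 + 1 + 6 + 0 + 3 + 7 + 3) / 19 = 73 / 19 = 3.8421
UCL = c̄ + 3√c̄ = 3.8421 + 3 × √3.8421 = 3.8421 + 3 × 1.9601 = 9.7225

9.722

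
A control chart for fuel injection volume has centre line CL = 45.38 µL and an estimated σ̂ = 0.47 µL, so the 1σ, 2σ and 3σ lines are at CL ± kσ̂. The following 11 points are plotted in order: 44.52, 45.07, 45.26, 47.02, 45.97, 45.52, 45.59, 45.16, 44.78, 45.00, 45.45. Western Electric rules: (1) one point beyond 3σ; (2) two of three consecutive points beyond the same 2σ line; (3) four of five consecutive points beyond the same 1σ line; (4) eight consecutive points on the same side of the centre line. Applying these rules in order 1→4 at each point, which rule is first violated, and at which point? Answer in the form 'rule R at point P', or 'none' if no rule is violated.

rule 1 at point 4

Zone of each point (C = within 1σ̂, B = 1σ̂–2σ̂, A = 2σ̂–3σ̂, * = beyond 3σ̂; sign = side of CL): 1:-B, 2:-C, 3:-C, 4:+*, 5:+B, 6:+C, 7:+C, 8:-C, 9:-B, 10:-C, 11:+C
Rule 1 (one point beyond the 3σ limits) is satisfied at point 4.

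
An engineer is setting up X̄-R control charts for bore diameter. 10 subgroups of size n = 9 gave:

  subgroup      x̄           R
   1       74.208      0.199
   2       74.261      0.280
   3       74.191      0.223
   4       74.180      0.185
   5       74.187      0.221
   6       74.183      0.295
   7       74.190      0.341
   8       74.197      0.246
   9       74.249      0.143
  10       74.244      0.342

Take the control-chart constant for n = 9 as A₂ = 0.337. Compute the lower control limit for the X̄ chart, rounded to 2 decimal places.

X̄̄ = (74.208 + 74.261 + 74.191 + 74.180 + 74.187 + 74.183 + 74.190 + 74.197 + 74.249 + 74.244) / 10 = 742.0900 / 10 = 74.2090
R̄ = (0.199 + 0.280 + 0.223 + 0.185 + 0.221 + 0.295 + 0.341 + 0.246 + 0.143 + 0.342) / 10 = 2.4750 / 10 = 0.2475
LCL = X̄̄ − A₂·R̄ = 74.2090 − 0.337 × 0.2475 = 74.1256

74.13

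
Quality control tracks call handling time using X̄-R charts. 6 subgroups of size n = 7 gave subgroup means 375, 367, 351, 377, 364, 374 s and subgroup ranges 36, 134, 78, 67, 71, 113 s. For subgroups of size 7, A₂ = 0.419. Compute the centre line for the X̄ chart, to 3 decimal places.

368.000

X̄̄ = (375 + 367 + 351 + 377 + 364 + 374) / 6 = 2208.0000 / 6 = 368.0000
CL = X̄̄ = 368.0000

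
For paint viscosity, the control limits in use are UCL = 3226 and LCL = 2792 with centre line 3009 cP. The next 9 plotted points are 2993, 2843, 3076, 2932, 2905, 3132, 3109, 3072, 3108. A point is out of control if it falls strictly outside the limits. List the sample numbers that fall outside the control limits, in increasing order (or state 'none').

All 9 points lie within [2792, 3226].

none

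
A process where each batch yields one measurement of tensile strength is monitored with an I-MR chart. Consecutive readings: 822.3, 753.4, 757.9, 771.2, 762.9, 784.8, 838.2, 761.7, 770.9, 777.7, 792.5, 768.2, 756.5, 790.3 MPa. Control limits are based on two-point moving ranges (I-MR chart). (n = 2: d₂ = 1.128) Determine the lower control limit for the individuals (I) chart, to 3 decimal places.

X̄ = (822.3 + 753.4 + 757.9 + 771.2 + 762.9 + 784.8 + 838.2 + 761.7 + 770.9 + 777.7 + 792.5 + 768.2 + 756.5 + 790.3) / 14 = 779.1786
Moving ranges: 68.9, 4.5, 13.3, 8.3, 21.9, 53.4, 76.5, 9.2, 6.8, 14.8, 24.3, 11.7, 33.8; M̄R̄ = 347.4000 / 13 = 26.7231
LCL = X̄ − 3·M̄R̄/d₂ = 779.1786 − 3 × 26.7231 / 1.128 = 708.1066

708.107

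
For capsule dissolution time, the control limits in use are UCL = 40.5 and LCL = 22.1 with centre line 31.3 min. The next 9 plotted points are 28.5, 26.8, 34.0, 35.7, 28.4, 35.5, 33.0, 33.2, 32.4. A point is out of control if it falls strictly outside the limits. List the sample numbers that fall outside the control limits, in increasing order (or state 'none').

All 9 points lie within [22.1, 40.5].

none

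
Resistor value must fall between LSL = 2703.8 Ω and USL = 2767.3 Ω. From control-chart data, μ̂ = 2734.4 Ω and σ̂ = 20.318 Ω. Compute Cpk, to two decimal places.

0.50

Cpu = (USL − μ̂) / (3σ̂) = (2767.3 − 2734.4) / (3 × 20.318) = 0.5398; Cpl = (μ̂ − LSL) / (3σ̂) = (2734.4 − 2703.8) / (3 × 20.318) = 0.5020; Cpk = min(Cpu, Cpl) = 0.5020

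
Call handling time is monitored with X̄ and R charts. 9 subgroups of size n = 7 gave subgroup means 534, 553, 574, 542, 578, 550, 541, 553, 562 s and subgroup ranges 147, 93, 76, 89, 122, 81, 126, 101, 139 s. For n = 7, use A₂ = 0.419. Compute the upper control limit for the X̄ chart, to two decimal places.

599.46

X̄̄ = (534 + 553 + 574 + 542 + 578 + 550 + 541 + 553 + 562) / 9 = 4987.0000 / 9 = 554.1111
R̄ = (147 + 93 + 76 + 89 + 122 + 81 + 126 + 101 + 139) / 9 = 974.0000 / 9 = 108.2222
UCL = X̄̄ + A₂·R̄ = 554.1111 + 0.419 × 108.2222 = 599.4562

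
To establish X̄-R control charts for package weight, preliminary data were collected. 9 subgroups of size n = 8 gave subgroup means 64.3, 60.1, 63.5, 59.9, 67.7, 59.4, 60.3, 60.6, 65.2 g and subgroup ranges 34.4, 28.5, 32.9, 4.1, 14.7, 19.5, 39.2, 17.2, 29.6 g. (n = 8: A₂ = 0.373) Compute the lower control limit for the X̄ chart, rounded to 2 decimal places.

53.21

X̄̄ = (64.3 + 60.1 + 63.5 + 59.9 + 67.7 + 59.4 + 60.3 + 60.6 + 65.2) / 9 = 561.0000 / 9 = 62.3333
R̄ = (34.4 + 28.5 + 32.9 + 4.1 + 14.7 + 19.5 + 39.2 + 17.2 + 29.6) / 9 = 220.1000 / 9 = 24.4556
LCL = X̄̄ − A₂·R̄ = 62.3333 − 0.373 × 24.4556 = 53.2114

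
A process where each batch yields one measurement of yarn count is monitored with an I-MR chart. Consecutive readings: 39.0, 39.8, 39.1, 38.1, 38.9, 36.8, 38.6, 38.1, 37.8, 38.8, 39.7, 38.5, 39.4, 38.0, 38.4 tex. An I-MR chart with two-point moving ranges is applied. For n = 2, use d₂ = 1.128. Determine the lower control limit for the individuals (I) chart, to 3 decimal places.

35.978

X̄ = (39.0 + 39.8 + 39.1 + 38.1 + 38.9 + 36.8 + 38.6 + 38.1 + 37.8 + 38.8 + 39.7 + 38.5 + 39.4 + 38.0 + 38.4) / 15 = 38.6000
Moving ranges: 0.8, 0.7, 1.0, 0.8, 2.1, 1.8, 0.5, 0.3, 1.0, 0.9, 1.2, 0.9, 1.4, 0.4; M̄R̄ = 13.8000 / 14 = 0.9857
LCL = X̄ − 3·M̄R̄/d₂ = 38.6000 − 3 × 0.9857 / 1.128 = 35.9784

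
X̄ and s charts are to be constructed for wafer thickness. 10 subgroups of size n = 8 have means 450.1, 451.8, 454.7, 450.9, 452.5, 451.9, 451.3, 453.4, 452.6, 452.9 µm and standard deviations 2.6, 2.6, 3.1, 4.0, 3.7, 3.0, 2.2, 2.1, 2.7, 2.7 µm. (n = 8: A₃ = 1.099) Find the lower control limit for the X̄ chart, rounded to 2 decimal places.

449.06

X̄̄ = (450.1 + 451.8 + 454.7 + 450.9 + 452.5 + 451.9 + 451.3 + 453.4 + 452.6 + 452.9) / 10 = 452.2100
s̄ = (2.6 + 2.6 + 3.1 + 4.0 + 3.7 + 3.0 + 2.2 + 2.1 + 2.7 + 2.7) / 10 = 2.8700
LCL = X̄̄ − A₃·s̄ = 452.2100 − 1.099 × 2.8700 = 449.0559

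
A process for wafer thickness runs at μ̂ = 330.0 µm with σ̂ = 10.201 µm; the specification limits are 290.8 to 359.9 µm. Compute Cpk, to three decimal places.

0.977

Cpu = (USL − μ̂) / (3σ̂) = (359.9 − 330.0) / (3 × 10.201) = 0.9770; Cpl = (μ̂ − LSL) / (3σ̂) = (330.0 − 290.8) / (3 × 10.201) = 1.2809; Cpk = min(Cpu, Cpl) = 0.9770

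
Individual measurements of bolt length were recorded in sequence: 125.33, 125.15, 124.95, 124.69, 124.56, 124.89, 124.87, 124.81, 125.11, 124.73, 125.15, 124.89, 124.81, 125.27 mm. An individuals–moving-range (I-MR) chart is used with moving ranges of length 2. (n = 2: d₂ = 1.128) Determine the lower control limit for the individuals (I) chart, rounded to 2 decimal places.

X̄ = (125.33 + 125.15 + 124.95 + 124.69 + 124.56 + 124.89 + 124.87 + 124.81 + 125.11 + 124.73 + 125.15 + 124.89 + 124.81 + 125.27) / 14 = 124.9436
Moving ranges: 0.18, 0.20, 0.26, 0.13, 0.33, 0.02, 0.06, 0.30, 0.38, 0.42, 0.26, 0.08, 0.46; M̄R̄ = 3.0800 / 13 = 0.2369
LCL = X̄ − 3·M̄R̄/d₂ = 124.9436 − 3 × 0.2369 / 1.128 = 124.3135

124.31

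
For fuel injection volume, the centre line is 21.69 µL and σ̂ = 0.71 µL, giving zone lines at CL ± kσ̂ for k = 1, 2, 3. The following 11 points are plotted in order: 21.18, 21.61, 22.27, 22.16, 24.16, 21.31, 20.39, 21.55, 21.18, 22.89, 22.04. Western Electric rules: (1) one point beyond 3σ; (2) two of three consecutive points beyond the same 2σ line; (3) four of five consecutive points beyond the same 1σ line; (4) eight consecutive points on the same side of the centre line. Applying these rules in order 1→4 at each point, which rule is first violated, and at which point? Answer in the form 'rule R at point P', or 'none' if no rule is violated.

Zone of each point (C = within 1σ̂, B = 1σ̂–2σ̂, A = 2σ̂–3σ̂, * = beyond 3σ̂; sign = side of CL): 1:-C, 2:-C, 3:+C, 4:+C, 5:+*, 6:-C, 7:-B, 8:-C, 9:-C, 10:+B, 11:+C
Rule 1 (one point beyond the 3σ limits) is satisfied at point 5.

rule 1 at point 5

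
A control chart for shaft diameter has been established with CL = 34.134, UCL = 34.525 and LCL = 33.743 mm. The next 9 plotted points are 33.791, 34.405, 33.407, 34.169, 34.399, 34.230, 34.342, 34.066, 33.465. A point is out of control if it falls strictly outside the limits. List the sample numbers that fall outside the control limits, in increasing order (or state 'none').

3, 9

Compare each point to [33.743, 34.525]: sample 3 = 33.407 < LCL; sample 9 = 33.465 < LCL.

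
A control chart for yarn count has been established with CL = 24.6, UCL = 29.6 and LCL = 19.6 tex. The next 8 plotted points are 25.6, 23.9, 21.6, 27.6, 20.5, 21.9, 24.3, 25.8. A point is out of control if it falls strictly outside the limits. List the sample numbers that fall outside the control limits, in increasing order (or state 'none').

All 8 points lie within [19.6, 29.6].

none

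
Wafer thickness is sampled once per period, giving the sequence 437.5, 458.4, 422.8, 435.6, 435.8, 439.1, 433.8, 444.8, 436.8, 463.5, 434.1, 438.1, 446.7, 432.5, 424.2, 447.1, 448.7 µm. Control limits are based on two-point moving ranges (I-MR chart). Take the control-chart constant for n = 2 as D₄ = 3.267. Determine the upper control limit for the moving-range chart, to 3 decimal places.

43.451

Moving ranges: 20.9, 35.6, 12.8, 0.2, 3.3, 5.3, 11.0, 8.0, 26.7, 29.4, 4.0, 8.6, 14.2, 8.3, 22.9, 1.6; M̄R̄ = 212.8000 / 16 = 13.3000
UCL_MR = D₄·M̄R̄ = 3.267 × 13.3000 = 43.4511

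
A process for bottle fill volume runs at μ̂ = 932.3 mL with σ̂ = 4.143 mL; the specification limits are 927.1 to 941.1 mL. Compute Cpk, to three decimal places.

Cpu = (USL − μ̂) / (3σ̂) = (941.1 − 932.3) / (3 × 4.143) = 0.7080; Cpl = (μ̂ − LSL) / (3σ̂) = (932.3 − 927.1) / (3 × 4.143) = 0.4184; Cpk = min(Cpu, Cpl) = 0.4184

0.418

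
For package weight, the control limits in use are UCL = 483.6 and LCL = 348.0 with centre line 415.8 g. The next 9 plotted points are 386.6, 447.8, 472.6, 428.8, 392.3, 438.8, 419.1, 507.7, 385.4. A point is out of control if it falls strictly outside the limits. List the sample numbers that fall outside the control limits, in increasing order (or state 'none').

8

Compare each point to [348.0, 483.6]: sample 8 = 507.7 > UCL.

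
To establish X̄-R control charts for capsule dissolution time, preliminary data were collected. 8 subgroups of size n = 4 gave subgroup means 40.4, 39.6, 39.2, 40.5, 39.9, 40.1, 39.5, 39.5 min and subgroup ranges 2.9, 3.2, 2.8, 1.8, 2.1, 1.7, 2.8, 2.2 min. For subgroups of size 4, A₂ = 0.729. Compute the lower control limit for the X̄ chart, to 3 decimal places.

38.061

X̄̄ = (40.4 + 39.6 + 39.2 + 40.5 + 39.9 + 40.1 + 39.5 + 39.5) / 8 = 318.7000 / 8 = 39.8375
R̄ = (2.9 + 3.2 + 2.8 + 1.8 + 2.1 + 1.7 + 2.8 + 2.2) / 8 = 19.5000 / 8 = 2.4375
LCL = X̄̄ − A₂·R̄ = 39.8375 − 0.729 × 2.4375 = 38.0606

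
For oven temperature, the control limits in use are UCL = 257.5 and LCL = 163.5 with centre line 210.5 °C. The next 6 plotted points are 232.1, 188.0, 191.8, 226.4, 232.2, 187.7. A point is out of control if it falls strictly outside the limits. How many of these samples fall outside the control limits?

All 6 points lie within [163.5, 257.5].

0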